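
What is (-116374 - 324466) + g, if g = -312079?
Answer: -752919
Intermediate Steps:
(-116374 - 324466) + g = (-116374 - 324466) - 312079 = -440840 - 312079 = -752919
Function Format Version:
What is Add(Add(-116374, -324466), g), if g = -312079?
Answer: -752919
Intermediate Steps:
Add(Add(-116374, -324466), g) = Add(Add(-116374, -324466), -312079) = Add(-440840, -312079) = -752919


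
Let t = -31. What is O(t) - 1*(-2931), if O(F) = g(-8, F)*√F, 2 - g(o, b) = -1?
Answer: 2931 + 3*I*√31 ≈ 2931.0 + 16.703*I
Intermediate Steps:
g(o, b) = 3 (g(o, b) = 2 - 1*(-1) = 2 + 1 = 3)
O(F) = 3*√F
O(t) - 1*(-2931) = 3*√(-31) - 1*(-2931) = 3*(I*√31) + 2931 = 3*I*√31 + 2931 = 2931 + 3*I*√31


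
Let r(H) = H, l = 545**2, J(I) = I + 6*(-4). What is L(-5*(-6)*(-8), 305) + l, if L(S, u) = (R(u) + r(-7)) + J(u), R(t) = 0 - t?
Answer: 296994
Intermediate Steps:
J(I) = -24 + I (J(I) = I - 24 = -24 + I)
l = 297025
R(t) = -t
L(S, u) = -31 (L(S, u) = (-u - 7) + (-24 + u) = (-7 - u) + (-24 + u) = -31)
L(-5*(-6)*(-8), 305) + l = -31 + 297025 = 296994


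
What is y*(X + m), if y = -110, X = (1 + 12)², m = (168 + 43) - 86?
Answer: -32340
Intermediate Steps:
m = 125 (m = 211 - 86 = 125)
X = 169 (X = 13² = 169)
y*(X + m) = -110*(169 + 125) = -110*294 = -32340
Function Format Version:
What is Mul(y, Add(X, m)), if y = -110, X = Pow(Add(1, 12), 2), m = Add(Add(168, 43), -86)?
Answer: -32340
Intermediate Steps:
m = 125 (m = Add(211, -86) = 125)
X = 169 (X = Pow(13, 2) = 169)
Mul(y, Add(X, m)) = Mul(-110, Add(169, 125)) = Mul(-110, 294) = -32340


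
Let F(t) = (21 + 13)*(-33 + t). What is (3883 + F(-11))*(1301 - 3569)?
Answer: -5413716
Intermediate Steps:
F(t) = -1122 + 34*t (F(t) = 34*(-33 + t) = -1122 + 34*t)
(3883 + F(-11))*(1301 - 3569) = (3883 + (-1122 + 34*(-11)))*(1301 - 3569) = (3883 + (-1122 - 374))*(-2268) = (3883 - 1496)*(-2268) = 2387*(-2268) = -5413716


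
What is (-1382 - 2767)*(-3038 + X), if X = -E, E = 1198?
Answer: 17575164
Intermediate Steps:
X = -1198 (X = -1*1198 = -1198)
(-1382 - 2767)*(-3038 + X) = (-1382 - 2767)*(-3038 - 1198) = -4149*(-4236) = 17575164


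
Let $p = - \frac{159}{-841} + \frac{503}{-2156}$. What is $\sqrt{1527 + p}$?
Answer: $\frac{\sqrt{30455370803}}{4466} \approx 39.076$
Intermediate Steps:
$p = - \frac{80219}{1813196}$ ($p = \left(-159\right) \left(- \frac{1}{841}\right) + 503 \left(- \frac{1}{2156}\right) = \frac{159}{841} - \frac{503}{2156} = - \frac{80219}{1813196} \approx -0.044242$)
$\sqrt{1527 + p} = \sqrt{1527 - \frac{80219}{1813196}} = \sqrt{\frac{2768670073}{1813196}} = \frac{\sqrt{30455370803}}{4466}$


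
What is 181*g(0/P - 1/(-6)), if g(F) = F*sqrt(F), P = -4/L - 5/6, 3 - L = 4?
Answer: 181*sqrt(6)/36 ≈ 12.315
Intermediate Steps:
L = -1 (L = 3 - 1*4 = 3 - 4 = -1)
P = 19/6 (P = -4/(-1) - 5/6 = -4*(-1) - 5*1/6 = 4 - 5/6 = 19/6 ≈ 3.1667)
g(F) = F**(3/2)
181*g(0/P - 1/(-6)) = 181*(0/(19/6) - 1/(-6))**(3/2) = 181*(0*(6/19) - 1*(-1/6))**(3/2) = 181*(0 + 1/6)**(3/2) = 181*(1/6)**(3/2) = 181*(sqrt(6)/36) = 181*sqrt(6)/36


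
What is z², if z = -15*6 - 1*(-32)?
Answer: 3364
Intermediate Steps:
z = -58 (z = -90 + 32 = -58)
z² = (-58)² = 3364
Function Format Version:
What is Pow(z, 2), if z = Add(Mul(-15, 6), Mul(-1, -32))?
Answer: 3364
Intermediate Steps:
z = -58 (z = Add(-90, 32) = -58)
Pow(z, 2) = Pow(-58, 2) = 3364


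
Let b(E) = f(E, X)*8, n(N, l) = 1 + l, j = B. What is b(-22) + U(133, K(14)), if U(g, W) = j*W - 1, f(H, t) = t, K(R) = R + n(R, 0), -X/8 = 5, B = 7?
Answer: -216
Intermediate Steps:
X = -40 (X = -8*5 = -40)
j = 7
K(R) = 1 + R (K(R) = R + (1 + 0) = R + 1 = 1 + R)
U(g, W) = -1 + 7*W (U(g, W) = 7*W - 1 = -1 + 7*W)
b(E) = -320 (b(E) = -40*8 = -320)
b(-22) + U(133, K(14)) = -320 + (-1 + 7*(1 + 14)) = -320 + (-1 + 7*15) = -320 + (-1 + 105) = -320 + 104 = -216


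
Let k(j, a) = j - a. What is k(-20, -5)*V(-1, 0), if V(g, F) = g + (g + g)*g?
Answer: -15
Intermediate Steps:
V(g, F) = g + 2*g² (V(g, F) = g + (2*g)*g = g + 2*g²)
k(-20, -5)*V(-1, 0) = (-20 - 1*(-5))*(-(1 + 2*(-1))) = (-20 + 5)*(-(1 - 2)) = -(-15)*(-1) = -15*1 = -15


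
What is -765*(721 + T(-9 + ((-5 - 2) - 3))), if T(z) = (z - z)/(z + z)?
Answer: -551565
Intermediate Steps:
T(z) = 0 (T(z) = 0/((2*z)) = 0*(1/(2*z)) = 0)
-765*(721 + T(-9 + ((-5 - 2) - 3))) = -765*(721 + 0) = -765*721 = -551565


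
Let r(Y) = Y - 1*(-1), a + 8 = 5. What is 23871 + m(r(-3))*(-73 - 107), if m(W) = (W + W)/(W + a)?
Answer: 23727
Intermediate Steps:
a = -3 (a = -8 + 5 = -3)
r(Y) = 1 + Y (r(Y) = Y + 1 = 1 + Y)
m(W) = 2*W/(-3 + W) (m(W) = (W + W)/(W - 3) = (2*W)/(-3 + W) = 2*W/(-3 + W))
23871 + m(r(-3))*(-73 - 107) = 23871 + (2*(1 - 3)/(-3 + (1 - 3)))*(-73 - 107) = 23871 + (2*(-2)/(-3 - 2))*(-180) = 23871 + (2*(-2)/(-5))*(-180) = 23871 + (2*(-2)*(-1/5))*(-180) = 23871 + (4/5)*(-180) = 23871 - 144 = 23727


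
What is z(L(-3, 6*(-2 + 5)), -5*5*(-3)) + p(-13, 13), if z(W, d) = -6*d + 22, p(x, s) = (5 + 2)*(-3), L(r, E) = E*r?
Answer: -449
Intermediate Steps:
p(x, s) = -21 (p(x, s) = 7*(-3) = -21)
z(W, d) = 22 - 6*d
z(L(-3, 6*(-2 + 5)), -5*5*(-3)) + p(-13, 13) = (22 - 6*(-5*5)*(-3)) - 21 = (22 - (-150)*(-3)) - 21 = (22 - 6*75) - 21 = (22 - 450) - 21 = -428 - 21 = -449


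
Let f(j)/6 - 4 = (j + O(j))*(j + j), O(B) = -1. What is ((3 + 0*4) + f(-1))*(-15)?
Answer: -765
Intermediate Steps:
f(j) = 24 + 12*j*(-1 + j) (f(j) = 24 + 6*((j - 1)*(j + j)) = 24 + 6*((-1 + j)*(2*j)) = 24 + 6*(2*j*(-1 + j)) = 24 + 12*j*(-1 + j))
((3 + 0*4) + f(-1))*(-15) = ((3 + 0*4) + (24 - 12*(-1) + 12*(-1)²))*(-15) = ((3 + 0) + (24 + 12 + 12*1))*(-15) = (3 + (24 + 12 + 12))*(-15) = (3 + 48)*(-15) = 51*(-15) = -765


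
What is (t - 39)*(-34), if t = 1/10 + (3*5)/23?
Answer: 149549/115 ≈ 1300.4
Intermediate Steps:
t = 173/230 (t = 1*(⅒) + 15*(1/23) = ⅒ + 15/23 = 173/230 ≈ 0.75217)
(t - 39)*(-34) = (173/230 - 39)*(-34) = -8797/230*(-34) = 149549/115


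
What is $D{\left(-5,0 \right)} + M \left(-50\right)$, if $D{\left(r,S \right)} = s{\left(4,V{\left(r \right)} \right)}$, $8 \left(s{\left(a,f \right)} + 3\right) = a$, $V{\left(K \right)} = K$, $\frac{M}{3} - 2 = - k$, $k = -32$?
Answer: $- \frac{10205}{2} \approx -5102.5$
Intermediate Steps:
$M = 102$ ($M = 6 + 3 \left(\left(-1\right) \left(-32\right)\right) = 6 + 3 \cdot 32 = 6 + 96 = 102$)
$s{\left(a,f \right)} = -3 + \frac{a}{8}$
$D{\left(r,S \right)} = - \frac{5}{2}$ ($D{\left(r,S \right)} = -3 + \frac{1}{8} \cdot 4 = -3 + \frac{1}{2} = - \frac{5}{2}$)
$D{\left(-5,0 \right)} + M \left(-50\right) = - \frac{5}{2} + 102 \left(-50\right) = - \frac{5}{2} - 5100 = - \frac{10205}{2}$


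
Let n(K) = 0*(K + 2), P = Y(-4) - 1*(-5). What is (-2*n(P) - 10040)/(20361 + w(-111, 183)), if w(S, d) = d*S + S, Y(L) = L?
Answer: 10040/63 ≈ 159.36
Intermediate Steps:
w(S, d) = S + S*d (w(S, d) = S*d + S = S + S*d)
P = 1 (P = -4 - 1*(-5) = -4 + 5 = 1)
n(K) = 0 (n(K) = 0*(2 + K) = 0)
(-2*n(P) - 10040)/(20361 + w(-111, 183)) = (-2*0 - 10040)/(20361 - 111*(1 + 183)) = (0 - 10040)/(20361 - 111*184) = -10040/(20361 - 20424) = -10040/(-63) = -10040*(-1/63) = 10040/63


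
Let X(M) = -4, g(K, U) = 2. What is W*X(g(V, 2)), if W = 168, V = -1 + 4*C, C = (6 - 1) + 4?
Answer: -672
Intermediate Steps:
C = 9 (C = 5 + 4 = 9)
V = 35 (V = -1 + 4*9 = -1 + 36 = 35)
W*X(g(V, 2)) = 168*(-4) = -672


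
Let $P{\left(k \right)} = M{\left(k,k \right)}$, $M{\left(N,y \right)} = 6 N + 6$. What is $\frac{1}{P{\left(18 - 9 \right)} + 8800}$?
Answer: $\frac{1}{8860} \approx 0.00011287$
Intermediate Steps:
$M{\left(N,y \right)} = 6 + 6 N$
$P{\left(k \right)} = 6 + 6 k$
$\frac{1}{P{\left(18 - 9 \right)} + 8800} = \frac{1}{\left(6 + 6 \left(18 - 9\right)\right) + 8800} = \frac{1}{\left(6 + 6 \cdot 9\right) + 8800} = \frac{1}{\left(6 + 54\right) + 8800} = \frac{1}{60 + 8800} = \frac{1}{8860}$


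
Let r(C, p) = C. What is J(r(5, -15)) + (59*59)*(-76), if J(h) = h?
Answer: -264551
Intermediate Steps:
J(r(5, -15)) + (59*59)*(-76) = 5 + (59*59)*(-76) = 5 + 3481*(-76) = 5 - 264556 = -264551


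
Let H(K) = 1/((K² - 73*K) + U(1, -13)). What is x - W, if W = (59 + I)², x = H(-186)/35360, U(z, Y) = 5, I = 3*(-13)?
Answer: -681443775999/1703609440 ≈ -400.00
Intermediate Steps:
I = -39
H(K) = 1/(5 + K² - 73*K) (H(K) = 1/((K² - 73*K) + 5) = 1/(5 + K² - 73*K))
x = 1/1703609440 (x = 1/((5 + (-186)² - 73*(-186))*35360) = (1/35360)/(5 + 34596 + 13578) = (1/35360)/48179 = (1/48179)*(1/35360) = 1/1703609440 ≈ 5.8699e-10)
W = 400 (W = (59 - 39)² = 20² = 400)
x - W = 1/1703609440 - 1*400 = 1/1703609440 - 400 = -681443775999/1703609440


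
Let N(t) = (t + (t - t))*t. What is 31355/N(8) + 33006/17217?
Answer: 180650473/367296 ≈ 491.84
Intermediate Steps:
N(t) = t² (N(t) = (t + 0)*t = t*t = t²)
31355/N(8) + 33006/17217 = 31355/(8²) + 33006/17217 = 31355/64 + 33006*(1/17217) = 31355*(1/64) + 11002/5739 = 31355/64 + 11002/5739 = 180650473/367296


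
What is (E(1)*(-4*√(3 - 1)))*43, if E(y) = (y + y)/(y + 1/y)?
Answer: -172*√2 ≈ -243.24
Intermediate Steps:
E(y) = 2*y/(y + 1/y) (E(y) = (2*y)/(y + 1/y) = 2*y/(y + 1/y))
(E(1)*(-4*√(3 - 1)))*43 = ((2*1²/(1 + 1²))*(-4*√(3 - 1)))*43 = ((2*1/(1 + 1))*(-4*√2))*43 = ((2*1/2)*(-4*√2))*43 = ((2*1*(½))*(-4*√2))*43 = (1*(-4*√2))*43 = -4*√2*43 = -172*√2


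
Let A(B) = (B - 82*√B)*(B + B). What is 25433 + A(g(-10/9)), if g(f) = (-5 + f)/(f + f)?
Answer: 203585/8 - 451*√11/2 ≈ 24700.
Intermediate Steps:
g(f) = (-5 + f)/(2*f) (g(f) = (-5 + f)/((2*f)) = (-5 + f)*(1/(2*f)) = (-5 + f)/(2*f))
A(B) = 2*B*(B - 82*√B) (A(B) = (B - 82*√B)*(2*B) = 2*B*(B - 82*√B))
25433 + A(g(-10/9)) = 25433 + (-164*11*√11/8 + 2*((-5 - 10/9)/(2*((-10/9))))²) = 25433 + (-164*11*√11/8 + 2*((-5 - 1*10/9)/(2*((-1*10/9))))²) = 25433 + (-164*55*√110*(-1/(-10/9))^(3/2)/108 + 2*((-5 - 10/9)/(2*(-10/9)))²) = 25433 + (-164*11*√11/8 + 2*((½)*(-9/10)*(-55/9))²) = 25433 + (-451*√11/2 + 2*(11/4)²) = 25433 + (-451*√11/2 + 2*(121/16)) = 25433 + (-451*√11/2 + 121/8) = 25433 + (121/8 - 451*√11/2) = 203585/8 - 451*√11/2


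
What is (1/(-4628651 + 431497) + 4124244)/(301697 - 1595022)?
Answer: -692403488063/217131367882 ≈ -3.1889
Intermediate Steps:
(1/(-4628651 + 431497) + 4124244)/(301697 - 1595022) = (1/(-4197154) + 4124244)/(-1293325) = (-1/4197154 + 4124244)*(-1/1293325) = (17310087201575/4197154)*(-1/1293325) = -692403488063/217131367882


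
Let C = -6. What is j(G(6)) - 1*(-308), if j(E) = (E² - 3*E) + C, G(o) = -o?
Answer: 356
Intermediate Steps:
j(E) = -6 + E² - 3*E (j(E) = (E² - 3*E) - 6 = -6 + E² - 3*E)
j(G(6)) - 1*(-308) = (-6 + (-1*6)² - (-3)*6) - 1*(-308) = (-6 + (-6)² - 3*(-6)) + 308 = (-6 + 36 + 18) + 308 = 48 + 308 = 356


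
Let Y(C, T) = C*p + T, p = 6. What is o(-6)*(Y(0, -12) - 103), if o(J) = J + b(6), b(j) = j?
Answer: 0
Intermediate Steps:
Y(C, T) = T + 6*C (Y(C, T) = C*6 + T = 6*C + T = T + 6*C)
o(J) = 6 + J (o(J) = J + 6 = 6 + J)
o(-6)*(Y(0, -12) - 103) = (6 - 6)*((-12 + 6*0) - 103) = 0*((-12 + 0) - 103) = 0*(-12 - 103) = 0*(-115) = 0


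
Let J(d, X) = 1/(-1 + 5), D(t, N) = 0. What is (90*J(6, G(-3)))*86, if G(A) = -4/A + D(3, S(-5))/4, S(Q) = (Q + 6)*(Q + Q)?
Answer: 1935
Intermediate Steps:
S(Q) = 2*Q*(6 + Q) (S(Q) = (6 + Q)*(2*Q) = 2*Q*(6 + Q))
G(A) = -4/A (G(A) = -4/A + 0/4 = -4/A + 0*(¼) = -4/A + 0 = -4/A)
J(d, X) = ¼ (J(d, X) = 1/4 = ¼)
(90*J(6, G(-3)))*86 = (90*(¼))*86 = (45/2)*86 = 1935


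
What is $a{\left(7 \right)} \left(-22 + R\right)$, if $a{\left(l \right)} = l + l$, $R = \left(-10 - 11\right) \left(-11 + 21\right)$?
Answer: $-3248$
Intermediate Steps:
$R = -210$ ($R = \left(-21\right) 10 = -210$)
$a{\left(l \right)} = 2 l$
$a{\left(7 \right)} \left(-22 + R\right) = 2 \cdot 7 \left(-22 - 210\right) = 14 \left(-232\right) = -3248$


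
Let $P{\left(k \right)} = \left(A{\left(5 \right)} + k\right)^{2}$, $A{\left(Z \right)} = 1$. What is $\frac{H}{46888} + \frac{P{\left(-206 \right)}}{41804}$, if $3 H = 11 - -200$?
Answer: $\frac{1480056311}{1470079464} \approx 1.0068$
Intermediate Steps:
$H = \frac{211}{3}$ ($H = \frac{11 - -200}{3} = \frac{11 + 200}{3} = \frac{1}{3} \cdot 211 = \frac{211}{3} \approx 70.333$)
$P{\left(k \right)} = \left(1 + k\right)^{2}$
$\frac{H}{46888} + \frac{P{\left(-206 \right)}}{41804} = \frac{211}{3 \cdot 46888} + \frac{\left(1 - 206\right)^{2}}{41804} = \frac{211}{3} \cdot \frac{1}{46888} + \left(-205\right)^{2} \cdot \frac{1}{41804} = \frac{211}{140664} + 42025 \cdot \frac{1}{41804} = \frac{211}{140664} + \frac{42025}{41804} = \frac{1480056311}{1470079464}$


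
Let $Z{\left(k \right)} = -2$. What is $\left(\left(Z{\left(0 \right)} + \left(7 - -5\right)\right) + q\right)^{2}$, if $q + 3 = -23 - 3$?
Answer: $361$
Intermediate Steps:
$q = -29$ ($q = -3 - 26 = -29$)
$\left(\left(Z{\left(0 \right)} + \left(7 - -5\right)\right) + q\right)^{2} = \left(\left(-2 + \left(7 - -5\right)\right) - 29\right)^{2} = \left(\left(-2 + \left(7 + 5\right)\right) - 29\right)^{2} = \left(\left(-2 + 12\right) - 29\right)^{2} = \left(10 - 29\right)^{2} = \left(-19\right)^{2} = 361$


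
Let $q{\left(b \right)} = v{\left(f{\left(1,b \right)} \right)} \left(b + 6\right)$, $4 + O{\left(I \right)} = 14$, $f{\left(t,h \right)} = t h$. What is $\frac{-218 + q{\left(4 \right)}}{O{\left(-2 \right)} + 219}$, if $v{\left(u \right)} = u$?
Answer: $- \frac{178}{229} \approx -0.77729$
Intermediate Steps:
$f{\left(t,h \right)} = h t$
$O{\left(I \right)} = 10$ ($O{\left(I \right)} = -4 + 14 = 10$)
$q{\left(b \right)} = b \left(6 + b\right)$ ($q{\left(b \right)} = b 1 \left(b + 6\right) = b \left(6 + b\right)$)
$\frac{-218 + q{\left(4 \right)}}{O{\left(-2 \right)} + 219} = \frac{-218 + 4 \left(6 + 4\right)}{10 + 219} = \frac{-218 + 4 \cdot 10}{229} = \left(-218 + 40\right) \frac{1}{229} = \left(-178\right) \frac{1}{229} = - \frac{178}{229}$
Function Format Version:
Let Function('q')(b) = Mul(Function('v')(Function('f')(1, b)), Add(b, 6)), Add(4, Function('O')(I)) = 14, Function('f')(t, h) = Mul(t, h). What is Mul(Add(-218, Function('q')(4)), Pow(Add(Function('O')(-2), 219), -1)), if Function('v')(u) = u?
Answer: Rational(-178, 229) ≈ -0.77729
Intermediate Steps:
Function('f')(t, h) = Mul(h, t)
Function('O')(I) = 10 (Function('O')(I) = Add(-4, 14) = 10)
Function('q')(b) = Mul(b, Add(6, b)) (Function('q')(b) = Mul(Mul(b, 1), Add(b, 6)) = Mul(b, Add(6, b)))
Mul(Add(-218, Function('q')(4)), Pow(Add(Function('O')(-2), 219), -1)) = Mul(Add(-218, Mul(4, Add(6, 4))), Pow(Add(10, 219), -1)) = Mul(Add(-218, Mul(4, 10)), Pow(229, -1)) = Mul(Add(-218, 40), Rational(1, 229)) = Mul(-178, Rational(1, 229)) = Rational(-178, 229)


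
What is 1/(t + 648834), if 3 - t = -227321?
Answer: 1/876158 ≈ 1.1413e-6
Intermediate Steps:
t = 227324 (t = 3 - 1*(-227321) = 3 + 227321 = 227324)
1/(t + 648834) = 1/(227324 + 648834) = 1/876158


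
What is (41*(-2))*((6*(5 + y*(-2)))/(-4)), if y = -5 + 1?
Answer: 1599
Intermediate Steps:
y = -4
(41*(-2))*((6*(5 + y*(-2)))/(-4)) = (41*(-2))*((6*(5 - 4*(-2)))/(-4)) = -82*6*(5 + 8)*(-1)/4 = -82*6*13*(-1)/4 = -6396*(-1)/4 = -82*(-39/2) = 1599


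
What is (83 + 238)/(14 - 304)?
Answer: -321/290 ≈ -1.1069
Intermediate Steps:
(83 + 238)/(14 - 304) = 321/(-290) = 321*(-1/290) = -321/290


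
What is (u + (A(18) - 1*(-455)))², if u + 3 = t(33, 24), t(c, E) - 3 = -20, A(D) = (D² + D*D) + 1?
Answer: 1175056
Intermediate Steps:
A(D) = 1 + 2*D² (A(D) = (D² + D²) + 1 = 2*D² + 1 = 1 + 2*D²)
t(c, E) = -17 (t(c, E) = 3 - 20 = -17)
u = -20 (u = -3 - 17 = -20)
(u + (A(18) - 1*(-455)))² = (-20 + ((1 + 2*18²) - 1*(-455)))² = (-20 + ((1 + 2*324) + 455))² = (-20 + ((1 + 648) + 455))² = (-20 + (649 + 455))² = (-20 + 1104)² = 1084² = 1175056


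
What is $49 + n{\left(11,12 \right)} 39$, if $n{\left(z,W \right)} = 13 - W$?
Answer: $88$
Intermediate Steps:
$49 + n{\left(11,12 \right)} 39 = 49 + \left(13 - 12\right) 39 = 49 + 1 \cdot 39 = 49 + 39 = 88$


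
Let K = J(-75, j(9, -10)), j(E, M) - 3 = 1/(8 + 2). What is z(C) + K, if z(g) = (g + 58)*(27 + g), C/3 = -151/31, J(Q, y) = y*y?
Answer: 52571521/96100 ≈ 547.05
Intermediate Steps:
j(E, M) = 31/10 (j(E, M) = 3 + 1/(8 + 2) = 3 + 1/10 = 31/10)
J(Q, y) = y**2
K = 961/100 (K = (31/10)**2 = 961/100 ≈ 9.6100)
C = -453/31 (C = 3*(-151/31) = -453/31 ≈ -14.613)
z(g) = (27 + g)*(58 + g) (z(g) = (58 + g)*(27 + g) = (27 + g)*(58 + g))
z(C) + K = (1566 + (-453/31)**2 + 85*(-453/31)) + 961/100 = (1566 + 205209/961 - 38505/31) + 961/100 = 516480/961 + 961/100 = 52571521/96100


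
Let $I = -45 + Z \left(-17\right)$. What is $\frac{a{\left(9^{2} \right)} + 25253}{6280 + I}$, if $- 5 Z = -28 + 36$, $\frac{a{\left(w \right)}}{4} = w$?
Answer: $\frac{127885}{31311} \approx 4.0844$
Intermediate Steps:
$a{\left(w \right)} = 4 w$
$Z = - \frac{8}{5}$ ($Z = - \frac{-28 + 36}{5} = \left(- \frac{1}{5}\right) 8 = - \frac{8}{5} \approx -1.6$)
$I = - \frac{89}{5}$ ($I = -45 - - \frac{136}{5} = -45 + \frac{136}{5} = - \frac{89}{5} \approx -17.8$)
$\frac{a{\left(9^{2} \right)} + 25253}{6280 + I} = \frac{4 \cdot 9^{2} + 25253}{6280 - \frac{89}{5}} = \frac{4 \cdot 81 + 25253}{\frac{31311}{5}} = \left(324 + 25253\right) \frac{5}{31311} = 25577 \cdot \frac{5}{31311} = \frac{127885}{31311}$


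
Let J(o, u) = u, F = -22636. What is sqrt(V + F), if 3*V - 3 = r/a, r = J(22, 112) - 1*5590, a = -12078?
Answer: 2*I*sqrt(189504613)/183 ≈ 150.45*I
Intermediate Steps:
r = -5478 (r = 112 - 1*5590 = 112 - 5590 = -5478)
V = 632/549 (V = 1 + (-5478/(-12078))/3 = 1 + (-5478*(-1/12078))/3 = 1 + (1/3)*(83/183) = 1 + 83/549 = 632/549 ≈ 1.1512)
sqrt(V + F) = sqrt(632/549 - 22636) = sqrt(-12426532/549) = 2*I*sqrt(189504613)/183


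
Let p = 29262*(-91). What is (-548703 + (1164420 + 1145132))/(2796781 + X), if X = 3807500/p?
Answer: 2344431336429/3723691052051 ≈ 0.62960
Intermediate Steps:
p = -2662842
X = -1903750/1331421 (X = 3807500/(-2662842) = 3807500*(-1/2662842) = -1903750/1331421 ≈ -1.4299)
(-548703 + (1164420 + 1145132))/(2796781 + X) = (-548703 + (1164420 + 1145132))/(2796781 - 1903750/1331421) = (-548703 + 2309552)/(3723691052051/1331421) = 1760849*(1331421/3723691052051) = 2344431336429/3723691052051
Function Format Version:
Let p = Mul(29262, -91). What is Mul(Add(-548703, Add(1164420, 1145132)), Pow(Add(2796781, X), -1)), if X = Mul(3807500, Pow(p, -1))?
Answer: Rational(2344431336429, 3723691052051) ≈ 0.62960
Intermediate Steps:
p = -2662842
X = Rational(-1903750, 1331421) (X = Mul(3807500, Pow(-2662842, -1)) = Mul(3807500, Rational(-1, 2662842)) = Rational(-1903750, 1331421) ≈ -1.4299)
Mul(Add(-548703, Add(1164420, 1145132)), Pow(Add(2796781, X), -1)) = Mul(Add(-548703, Add(1164420, 1145132)), Pow(Add(2796781, Rational(-1903750, 1331421)), -1)) = Mul(Add(-548703, 2309552), Pow(Rational(3723691052051, 1331421), -1)) = Mul(1760849, Rational(1331421, 3723691052051)) = Rational(2344431336429, 3723691052051)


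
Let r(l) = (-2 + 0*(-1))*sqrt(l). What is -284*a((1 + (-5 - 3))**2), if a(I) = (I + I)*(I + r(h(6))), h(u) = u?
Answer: -1363768 + 55664*sqrt(6) ≈ -1.2274e+6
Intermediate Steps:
r(l) = -2*sqrt(l) (r(l) = (-2 + 0)*sqrt(l) = -2*sqrt(l))
a(I) = 2*I*(I - 2*sqrt(6)) (a(I) = (I + I)*(I - 2*sqrt(6)) = (2*I)*(I - 2*sqrt(6)) = 2*I*(I - 2*sqrt(6)))
-284*a((1 + (-5 - 3))**2) = -568*(1 + (-5 - 3))**2*((1 + (-5 - 3))**2 - 2*sqrt(6)) = -568*(1 - 8)**2*((1 - 8)**2 - 2*sqrt(6)) = -568*(-7)**2*((-7)**2 - 2*sqrt(6)) = -568*49*(49 - 2*sqrt(6)) = -284*(4802 - 196*sqrt(6)) = -1363768 + 55664*sqrt(6)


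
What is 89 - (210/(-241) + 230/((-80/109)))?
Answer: 777459/1928 ≈ 403.25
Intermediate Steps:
89 - (210/(-241) + 230/((-80/109))) = 89 - (210*(-1/241) + 230/((-80*1/109))) = 89 - (-210/241 + 230/(-80/109)) = 89 - (-210/241 + 230*(-109/80)) = 89 - (-210/241 - 2507/8) = 89 - 1*(-605867/1928) = 89 + 605867/1928 = 777459/1928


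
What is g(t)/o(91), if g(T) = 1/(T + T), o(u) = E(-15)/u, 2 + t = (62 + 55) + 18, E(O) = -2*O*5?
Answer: 13/5700 ≈ 0.0022807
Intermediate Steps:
E(O) = -10*O
t = 133 (t = -2 + ((62 + 55) + 18) = -2 + (117 + 18) = -2 + 135 = 133)
o(u) = 150/u (o(u) = (-10*(-15))/u = 150/u)
g(T) = 1/(2*T)
g(t)/o(91) = ((½)/133)/((150/91)) = ((½)*(1/133))/((150*(1/91))) = 1/(266*(150/91)) = (1/266)*(91/150) = 13/5700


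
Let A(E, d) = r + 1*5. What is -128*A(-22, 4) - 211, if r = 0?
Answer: -851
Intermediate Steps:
A(E, d) = 5 (A(E, d) = 0 + 1*5 = 0 + 5 = 5)
-128*A(-22, 4) - 211 = -128*5 - 211 = -640 - 211 = -851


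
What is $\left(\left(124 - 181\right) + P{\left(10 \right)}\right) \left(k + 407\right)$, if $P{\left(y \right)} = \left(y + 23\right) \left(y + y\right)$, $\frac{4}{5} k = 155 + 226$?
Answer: $\frac{2130399}{4} \approx 5.326 \cdot 10^{5}$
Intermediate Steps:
$k = \frac{1905}{4}$ ($k = \frac{5 \left(155 + 226\right)}{4} = \frac{5}{4} \cdot 381 = \frac{1905}{4} \approx 476.25$)
$P{\left(y \right)} = 2 y \left(23 + y\right)$ ($P{\left(y \right)} = \left(23 + y\right) 2 y = 2 y \left(23 + y\right)$)
$\left(\left(124 - 181\right) + P{\left(10 \right)}\right) \left(k + 407\right) = \left(\left(124 - 181\right) + 2 \cdot 10 \left(23 + 10\right)\right) \left(\frac{1905}{4} + 407\right) = \left(\left(124 - 181\right) + 2 \cdot 10 \cdot 33\right) \frac{3533}{4} = \left(-57 + 660\right) \frac{3533}{4} = 603 \cdot \frac{3533}{4} = \frac{2130399}{4}$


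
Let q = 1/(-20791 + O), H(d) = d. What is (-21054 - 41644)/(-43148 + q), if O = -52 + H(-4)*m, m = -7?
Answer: 45002030/30969849 ≈ 1.4531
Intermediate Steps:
O = -24 (O = -52 - 4*(-7) = -52 + 28 = -24)
q = -1/20815 (q = 1/(-20791 - 24) = 1/(-20815) = -1/20815 ≈ -4.8042e-5)
(-21054 - 41644)/(-43148 + q) = (-21054 - 41644)/(-43148 - 1/20815) = -62698/(-898125621/20815) = -62698*(-20815/898125621) = 45002030/30969849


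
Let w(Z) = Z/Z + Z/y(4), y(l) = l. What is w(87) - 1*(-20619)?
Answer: 82567/4 ≈ 20642.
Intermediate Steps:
w(Z) = 1 + Z/4 (w(Z) = Z/Z + Z/4 = 1 + Z*(¼) = 1 + Z/4)
w(87) - 1*(-20619) = (1 + (¼)*87) - 1*(-20619) = (1 + 87/4) + 20619 = 91/4 + 20619 = 82567/4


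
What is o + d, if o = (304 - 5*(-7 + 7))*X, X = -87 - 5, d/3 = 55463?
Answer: 138421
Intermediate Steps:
d = 166389 (d = 3*55463 = 166389)
X = -92
o = -27968 (o = (304 - 5*(-7 + 7))*(-92) = (304 - 5*0)*(-92) = (304 + 0)*(-92) = 304*(-92) = -27968)
o + d = -27968 + 166389 = 138421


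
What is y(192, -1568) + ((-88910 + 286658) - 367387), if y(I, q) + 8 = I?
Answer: -169455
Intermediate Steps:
y(I, q) = -8 + I
y(192, -1568) + ((-88910 + 286658) - 367387) = (-8 + 192) + ((-88910 + 286658) - 367387) = 184 + (197748 - 367387) = 184 - 169639 = -169455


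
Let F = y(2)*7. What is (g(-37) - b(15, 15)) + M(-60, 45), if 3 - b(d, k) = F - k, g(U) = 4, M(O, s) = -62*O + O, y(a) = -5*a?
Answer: 3576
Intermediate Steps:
M(O, s) = -61*O
F = -70 (F = -5*2*7 = -10*7 = -70)
b(d, k) = 73 + k (b(d, k) = 3 - (-70 - k) = 3 + (70 + k) = 73 + k)
(g(-37) - b(15, 15)) + M(-60, 45) = (4 - (73 + 15)) - 61*(-60) = (4 - 1*88) + 3660 = (4 - 88) + 3660 = -84 + 3660 = 3576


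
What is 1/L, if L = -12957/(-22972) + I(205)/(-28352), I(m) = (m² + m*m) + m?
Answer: -162825536/392037249 ≈ -0.41533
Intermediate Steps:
I(m) = m + 2*m² (I(m) = (m² + m²) + m = 2*m² + m = m + 2*m²)
L = -392037249/162825536 (L = -12957/(-22972) + (205*(1 + 2*205))/(-28352) = -12957*(-1/22972) + (205*(1 + 410))*(-1/28352) = 12957/22972 + (205*411)*(-1/28352) = 12957/22972 + 84255*(-1/28352) = 12957/22972 - 84255/28352 = -392037249/162825536 ≈ -2.4077)
1/L = 1/(-392037249/162825536) = -162825536/392037249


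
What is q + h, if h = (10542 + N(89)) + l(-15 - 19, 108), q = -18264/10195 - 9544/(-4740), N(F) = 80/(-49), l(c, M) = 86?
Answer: 1258130108594/118394535 ≈ 10627.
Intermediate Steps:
N(F) = -80/49 (N(F) = 80*(-1/49) = -80/49)
q = 536486/2416215 (q = -18264*1/10195 - 9544*(-1/4740) = -18264/10195 + 2386/1185 = 536486/2416215 ≈ 0.22204)
h = 520692/49 (h = (10542 - 80/49) + 86 = 516478/49 + 86 = 520692/49 ≈ 10626.)
q + h = 536486/2416215 + 520692/49 = 1258130108594/118394535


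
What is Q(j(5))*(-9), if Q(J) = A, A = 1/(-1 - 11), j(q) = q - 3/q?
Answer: ¾ ≈ 0.75000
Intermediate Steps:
A = -1/12 (A = 1/(-12) = -1/12 ≈ -0.083333)
Q(J) = -1/12
Q(j(5))*(-9) = -1/12*(-9) = ¾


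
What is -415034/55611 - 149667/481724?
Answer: -208254970153/26789153364 ≈ -7.7739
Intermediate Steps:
-415034/55611 - 149667/481724 = -208254970153/26789153364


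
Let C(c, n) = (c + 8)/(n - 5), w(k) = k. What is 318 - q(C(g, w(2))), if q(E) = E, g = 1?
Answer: 321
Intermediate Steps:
C(c, n) = (8 + c)/(-5 + n)
318 - q(C(g, w(2))) = 318 - (8 + 1)/(-5 + 2) = 318 - 9/(-3) = 318 - (-1)*9/3 = 318 - 1*(-3) = 318 + 3 = 321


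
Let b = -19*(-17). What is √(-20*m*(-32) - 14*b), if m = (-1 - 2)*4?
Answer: I*√12202 ≈ 110.46*I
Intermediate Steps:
m = -12 (m = -3*4 = -12)
b = 323
√(-20*m*(-32) - 14*b) = √(-20*(-12)*(-32) - 14*323) = √(240*(-32) - 4522) = √(-7680 - 4522) = √(-12202) = I*√12202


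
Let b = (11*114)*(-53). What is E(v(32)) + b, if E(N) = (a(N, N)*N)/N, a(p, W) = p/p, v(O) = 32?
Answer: -66461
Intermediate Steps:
a(p, W) = 1
b = -66462 (b = 1254*(-53) = -66462)
E(N) = 1 (E(N) = (1*N)/N = N/N = 1)
E(v(32)) + b = 1 - 66462 = -66461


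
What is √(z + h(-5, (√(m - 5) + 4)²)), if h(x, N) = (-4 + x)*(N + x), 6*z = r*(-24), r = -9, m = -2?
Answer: 3*√(9 - (4 + I*√7)²) ≈ 9.7595 - 9.7595*I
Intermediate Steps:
z = 36 (z = (-9*(-24))/6 = (⅙)*216 = 36)
√(z + h(-5, (√(m - 5) + 4)²)) = √(36 + ((-5)² - 4*(√(-2 - 5) + 4)² - 4*(-5) + (√(-2 - 5) + 4)²*(-5))) = √(36 + (25 - 4*(√(-7) + 4)² + 20 + (√(-7) + 4)²*(-5))) = √(36 + (25 - 4*(I*√7 + 4)² + 20 + (I*√7 + 4)²*(-5))) = √(36 + (25 - 4*(4 + I*√7)² + 20 + (4 + I*√7)²*(-5))) = √(36 + (25 - 4*(4 + I*√7)² + 20 - 5*(4 + I*√7)²)) = √(36 + (45 - 9*(4 + I*√7)²)) = √(81 - 9*(4 + I*√7)²)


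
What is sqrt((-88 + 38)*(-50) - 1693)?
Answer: sqrt(807) ≈ 28.408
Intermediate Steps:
sqrt((-88 + 38)*(-50) - 1693) = sqrt(-50*(-50) - 1693) = sqrt(2500 - 1693) = sqrt(807)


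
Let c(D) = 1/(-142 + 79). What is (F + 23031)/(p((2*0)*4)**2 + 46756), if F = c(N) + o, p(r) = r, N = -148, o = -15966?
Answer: 222547/1472814 ≈ 0.15110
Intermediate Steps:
c(D) = -1/63 (c(D) = 1/(-63) = -1/63)
F = -1005859/63 (F = -1/63 - 15966 = -1005859/63 ≈ -15966.)
(F + 23031)/(p((2*0)*4)**2 + 46756) = (-1005859/63 + 23031)/(((2*0)*4)**2 + 46756) = 445094/(63*((0*4)**2 + 46756)) = 445094/(63*(0**2 + 46756)) = 445094/(63*(0 + 46756)) = (445094/63)/46756 = (445094/63)*(1/46756) = 222547/1472814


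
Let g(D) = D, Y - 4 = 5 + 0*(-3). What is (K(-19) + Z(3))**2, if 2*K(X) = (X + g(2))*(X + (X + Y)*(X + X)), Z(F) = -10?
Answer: 37908649/4 ≈ 9.4772e+6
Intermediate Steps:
Y = 9 (Y = 4 + (5 + 0*(-3)) = 4 + (5 + 0) = 4 + 5 = 9)
K(X) = (2 + X)*(X + 2*X*(9 + X))/2 (K(X) = ((X + 2)*(X + (X + 9)*(X + X)))/2 = ((2 + X)*(X + (9 + X)*(2*X)))/2 = ((2 + X)*(X + 2*X*(9 + X)))/2 = (2 + X)*(X + 2*X*(9 + X))/2)
(K(-19) + Z(3))**2 = ((1/2)*(-19)*(38 + 2*(-19)**2 + 23*(-19)) - 10)**2 = ((1/2)*(-19)*(38 + 2*361 - 437) - 10)**2 = ((1/2)*(-19)*(38 + 722 - 437) - 10)**2 = ((1/2)*(-19)*323 - 10)**2 = (-6137/2 - 10)**2 = (-6157/2)**2 = 37908649/4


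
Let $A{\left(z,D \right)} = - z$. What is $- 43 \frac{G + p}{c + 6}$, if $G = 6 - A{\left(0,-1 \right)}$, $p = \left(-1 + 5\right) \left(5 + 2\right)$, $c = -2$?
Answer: $- \frac{731}{2} \approx -365.5$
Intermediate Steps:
$p = 28$ ($p = 4 \cdot 7 = 28$)
$G = 6$ ($G = 6 - \left(-1\right) 0 = 6 - 0 = 6 + 0 = 6$)
$- 43 \frac{G + p}{c + 6} = - 43 \frac{6 + 28}{-2 + 6} = - 43 \cdot \frac{34}{4} = - 43 \cdot 34 \cdot \frac{1}{4} = \left(-43\right) \frac{17}{2} = - \frac{731}{2}$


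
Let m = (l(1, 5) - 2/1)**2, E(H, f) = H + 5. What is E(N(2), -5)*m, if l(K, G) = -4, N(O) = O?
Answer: 252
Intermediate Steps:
E(H, f) = 5 + H
m = 36 (m = (-4 - 2/1)**2 = (-4 - 2*1)**2 = (-4 - 2)**2 = (-6)**2 = 36)
E(N(2), -5)*m = (5 + 2)*36 = 7*36 = 252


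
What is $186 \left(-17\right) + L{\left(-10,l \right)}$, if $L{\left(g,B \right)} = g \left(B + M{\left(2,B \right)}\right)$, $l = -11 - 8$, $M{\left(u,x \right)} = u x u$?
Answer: $-2212$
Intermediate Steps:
$M{\left(u,x \right)} = x u^{2}$
$l = -19$ ($l = -11 - 8 = -19$)
$L{\left(g,B \right)} = 5 B g$ ($L{\left(g,B \right)} = g \left(B + B 2^{2}\right) = g \left(B + B 4\right) = g \left(B + 4 B\right) = g 5 B = 5 B g$)
$186 \left(-17\right) + L{\left(-10,l \right)} = 186 \left(-17\right) + 5 \left(-19\right) \left(-10\right) = -3162 + 950 = -2212$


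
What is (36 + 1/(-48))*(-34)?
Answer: -29359/24 ≈ -1223.3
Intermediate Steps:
(36 + 1/(-48))*(-34) = (36 - 1/48)*(-34) = (1727/48)*(-34) = -29359/24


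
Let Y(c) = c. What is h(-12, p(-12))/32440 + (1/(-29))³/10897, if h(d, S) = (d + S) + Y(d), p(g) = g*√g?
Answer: -797304854/1077684913315 - 3*I*√3/4055 ≈ -0.00073983 - 0.0012814*I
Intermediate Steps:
p(g) = g^(3/2)
h(d, S) = S + 2*d (h(d, S) = (d + S) + d = (S + d) + d = S + 2*d)
h(-12, p(-12))/32440 + (1/(-29))³/10897 = ((-12)^(3/2) + 2*(-12))/32440 + (1/(-29))³/10897 = (-24*I*√3 - 24)*(1/32440) + (-1/29)³*(1/10897) = (-24 - 24*I*√3)*(1/32440) - 1/24389*1/10897 = (-3/4055 - 3*I*√3/4055) - 1/265766933 = -797304854/1077684913315 - 3*I*√3/4055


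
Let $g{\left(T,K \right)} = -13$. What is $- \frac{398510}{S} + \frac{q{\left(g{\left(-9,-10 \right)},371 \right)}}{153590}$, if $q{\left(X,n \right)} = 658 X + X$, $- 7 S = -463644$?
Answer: $- \frac{54052761806}{8901385245} \approx -6.0724$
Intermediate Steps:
$S = \frac{463644}{7}$ ($S = \left(- \frac{1}{7}\right) \left(-463644\right) = \frac{463644}{7} \approx 66235.0$)
$q{\left(X,n \right)} = 659 X$
$- \frac{398510}{S} + \frac{q{\left(g{\left(-9,-10 \right)},371 \right)}}{153590} = - \frac{398510}{\frac{463644}{7}} + \frac{659 \left(-13\right)}{153590} = \left(-398510\right) \frac{7}{463644} - \frac{8567}{153590} = - \frac{1394785}{231822} - \frac{8567}{153590} = - \frac{54052761806}{8901385245}$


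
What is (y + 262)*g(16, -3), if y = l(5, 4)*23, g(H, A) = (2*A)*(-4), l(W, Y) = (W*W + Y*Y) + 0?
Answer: 28920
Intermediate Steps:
l(W, Y) = W² + Y² (l(W, Y) = (W² + Y²) + 0 = W² + Y²)
g(H, A) = -8*A
y = 943 (y = (5² + 4²)*23 = (25 + 16)*23 = 41*23 = 943)
(y + 262)*g(16, -3) = (943 + 262)*(-8*(-3)) = 1205*24 = 28920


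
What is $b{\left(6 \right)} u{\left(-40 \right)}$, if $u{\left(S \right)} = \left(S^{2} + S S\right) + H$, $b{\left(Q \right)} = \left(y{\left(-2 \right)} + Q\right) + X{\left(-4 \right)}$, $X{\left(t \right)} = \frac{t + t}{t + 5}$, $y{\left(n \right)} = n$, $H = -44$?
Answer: $-12624$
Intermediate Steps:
$X{\left(t \right)} = \frac{2 t}{5 + t}$
$b{\left(Q \right)} = -10 + Q$ ($b{\left(Q \right)} = \left(-2 + Q\right) + 2 \left(-4\right) \frac{1}{5 - 4} = \left(-2 + Q\right) + 2 \left(-4\right) 1^{-1} = \left(-2 + Q\right) + 2 \left(-4\right) 1 = \left(-2 + Q\right) - 8 = -10 + Q$)
$u{\left(S \right)} = -44 + 2 S^{2}$ ($u{\left(S \right)} = \left(S^{2} + S S\right) - 44 = \left(S^{2} + S^{2}\right) - 44 = 2 S^{2} - 44 = -44 + 2 S^{2}$)
$b{\left(6 \right)} u{\left(-40 \right)} = \left(-10 + 6\right) \left(-44 + 2 \left(-40\right)^{2}\right) = - 4 \left(-44 + 2 \cdot 1600\right) = - 4 \left(-44 + 3200\right) = \left(-4\right) 3156 = -12624$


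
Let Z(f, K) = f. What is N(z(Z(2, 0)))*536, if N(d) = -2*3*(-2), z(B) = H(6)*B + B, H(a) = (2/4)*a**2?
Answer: 6432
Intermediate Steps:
H(a) = a**2/2 (H(a) = (2*(1/4))*a**2 = a**2/2)
z(B) = 19*B (z(B) = ((1/2)*6**2)*B + B = ((1/2)*36)*B + B = 18*B + B = 19*B)
N(d) = 12 (N(d) = -6*(-2) = 12)
N(z(Z(2, 0)))*536 = 12*536 = 6432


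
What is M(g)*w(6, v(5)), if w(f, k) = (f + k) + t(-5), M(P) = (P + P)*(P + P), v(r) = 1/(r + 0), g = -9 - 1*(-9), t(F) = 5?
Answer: 0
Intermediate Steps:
g = 0 (g = -9 + 9 = 0)
v(r) = 1/r
M(P) = 4*P**2 (M(P) = (2*P)*(2*P) = 4*P**2)
w(f, k) = 5 + f + k (w(f, k) = (f + k) + 5 = 5 + f + k)
M(g)*w(6, v(5)) = (4*0**2)*(5 + 6 + 1/5) = (4*0)*(5 + 6 + 1/5) = 0*(56/5) = 0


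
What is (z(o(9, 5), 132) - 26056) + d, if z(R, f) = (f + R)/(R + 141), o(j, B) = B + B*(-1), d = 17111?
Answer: -420371/47 ≈ -8944.1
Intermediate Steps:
o(j, B) = 0 (o(j, B) = B - B = 0)
z(R, f) = (R + f)/(141 + R)
(z(o(9, 5), 132) - 26056) + d = ((0 + 132)/(141 + 0) - 26056) + 17111 = (132/141 - 26056) + 17111 = ((1/141)*132 - 26056) + 17111 = (44/47 - 26056) + 17111 = -1224588/47 + 17111 = -420371/47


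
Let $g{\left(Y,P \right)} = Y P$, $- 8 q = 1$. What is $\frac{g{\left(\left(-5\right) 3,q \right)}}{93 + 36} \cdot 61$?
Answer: $\frac{305}{344} \approx 0.88663$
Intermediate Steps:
$q = - \frac{1}{8}$ ($q = \left(- \frac{1}{8}\right) 1 = - \frac{1}{8} \approx -0.125$)
$g{\left(Y,P \right)} = P Y$
$\frac{g{\left(\left(-5\right) 3,q \right)}}{93 + 36} \cdot 61 = \frac{\left(- \frac{1}{8}\right) \left(\left(-5\right) 3\right)}{93 + 36} \cdot 61 = \frac{\left(- \frac{1}{8}\right) \left(-15\right)}{129} \cdot 61 = \frac{1}{129} \cdot \frac{15}{8} \cdot 61 = \frac{5}{344} \cdot 61 = \frac{305}{344}$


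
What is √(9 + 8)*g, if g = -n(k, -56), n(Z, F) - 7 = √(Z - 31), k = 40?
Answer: -10*√17 ≈ -41.231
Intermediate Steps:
n(Z, F) = 7 + √(-31 + Z) (n(Z, F) = 7 + √(Z - 31) = 7 + √(-31 + Z))
g = -10 (g = -(7 + √(-31 + 40)) = -(7 + √9) = -(7 + 3) = -1*10 = -10)
√(9 + 8)*g = √(9 + 8)*(-10) = √17*(-10) = -10*√17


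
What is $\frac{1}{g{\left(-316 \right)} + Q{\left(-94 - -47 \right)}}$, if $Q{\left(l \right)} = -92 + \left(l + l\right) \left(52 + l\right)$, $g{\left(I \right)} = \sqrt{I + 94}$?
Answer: $- \frac{281}{158033} - \frac{i \sqrt{222}}{316066} \approx -0.0017781 - 4.7141 \cdot 10^{-5} i$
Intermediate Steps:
$g{\left(I \right)} = \sqrt{94 + I}$
$Q{\left(l \right)} = -92 + 2 l \left(52 + l\right)$
$\frac{1}{g{\left(-316 \right)} + Q{\left(-94 - -47 \right)}} = \frac{1}{\sqrt{94 - 316} + \left(-92 + 2 \left(-94 - -47\right)^{2} + 104 \left(-94 - -47\right)\right)} = \frac{1}{\sqrt{-222} + \left(-92 + 2 \left(-94 + 47\right)^{2} + 104 \left(-94 + 47\right)\right)} = \frac{1}{i \sqrt{222} + \left(-92 + 2 \left(-47\right)^{2} + 104 \left(-47\right)\right)} = \frac{1}{i \sqrt{222} - 562} = \frac{1}{-562 + i \sqrt{222}}$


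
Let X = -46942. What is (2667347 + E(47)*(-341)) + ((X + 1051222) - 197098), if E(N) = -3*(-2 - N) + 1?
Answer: 3424061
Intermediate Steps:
E(N) = 7 + 3*N (E(N) = (6 + 3*N) + 1 = 7 + 3*N)
(2667347 + E(47)*(-341)) + ((X + 1051222) - 197098) = (2667347 + (7 + 3*47)*(-341)) + ((-46942 + 1051222) - 197098) = (2667347 + (7 + 141)*(-341)) + (1004280 - 197098) = (2667347 + 148*(-341)) + 807182 = (2667347 - 50468) + 807182 = 2616879 + 807182 = 3424061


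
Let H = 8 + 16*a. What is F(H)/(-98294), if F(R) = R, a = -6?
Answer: 44/49147 ≈ 0.00089527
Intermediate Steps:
H = -88 (H = 8 + 16*(-6) = 8 - 96 = -88)
F(H)/(-98294) = -88/(-98294) = -88*(-1/98294) = 44/49147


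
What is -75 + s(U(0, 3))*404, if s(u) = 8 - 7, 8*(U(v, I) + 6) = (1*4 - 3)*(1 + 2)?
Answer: 329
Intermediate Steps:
U(v, I) = -45/8 (U(v, I) = -6 + ((1*4 - 3)*(1 + 2))/8 = -6 + ((4 - 3)*3)/8 = -6 + (1*3)/8 = -6 + (⅛)*3 = -6 + 3/8 = -45/8)
s(u) = 1
-75 + s(U(0, 3))*404 = -75 + 1*404 = -75 + 404 = 329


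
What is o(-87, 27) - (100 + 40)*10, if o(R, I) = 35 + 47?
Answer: -1318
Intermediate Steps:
o(R, I) = 82
o(-87, 27) - (100 + 40)*10 = 82 - (100 + 40)*10 = 82 - 140*10 = 82 - 1*1400 = 82 - 1400 = -1318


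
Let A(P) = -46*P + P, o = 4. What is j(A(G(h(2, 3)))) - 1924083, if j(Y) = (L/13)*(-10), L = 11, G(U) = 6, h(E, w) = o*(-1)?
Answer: -25013189/13 ≈ -1.9241e+6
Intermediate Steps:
h(E, w) = -4 (h(E, w) = 4*(-1) = -4)
A(P) = -45*P
j(Y) = -110/13 (j(Y) = (11/13)*(-10) = -110/13)
j(A(G(h(2, 3)))) - 1924083 = -110/13 - 1924083 = -25013189/13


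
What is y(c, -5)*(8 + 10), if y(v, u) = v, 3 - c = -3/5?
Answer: 324/5 ≈ 64.800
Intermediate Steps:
c = 18/5 (c = 3 - (-3)/5 = 3 - 1*(-⅗) = 3 + ⅗ = 18/5 ≈ 3.6000)
y(c, -5)*(8 + 10) = 18*(8 + 10)/5 = (18/5)*18 = 324/5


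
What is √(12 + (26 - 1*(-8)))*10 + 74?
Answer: 74 + 10*√46 ≈ 141.82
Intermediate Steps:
√(12 + (26 - 1*(-8)))*10 + 74 = √(12 + (26 + 8))*10 + 74 = √(12 + 34)*10 + 74 = √46*10 + 74 = 10*√46 + 74 = 74 + 10*√46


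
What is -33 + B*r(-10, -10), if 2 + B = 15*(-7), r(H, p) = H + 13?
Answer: -354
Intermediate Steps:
r(H, p) = 13 + H
B = -107 (B = -2 + 15*(-7) = -2 - 105 = -107)
-33 + B*r(-10, -10) = -33 - 107*(13 - 10) = -33 - 107*3 = -33 - 321 = -354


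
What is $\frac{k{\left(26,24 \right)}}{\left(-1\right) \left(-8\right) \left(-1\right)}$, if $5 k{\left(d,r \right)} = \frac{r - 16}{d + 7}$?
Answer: $- \frac{1}{165} \approx -0.0060606$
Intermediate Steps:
$k{\left(d,r \right)} = \frac{-16 + r}{5 \left(7 + d\right)}$ ($k{\left(d,r \right)} = \frac{\left(r - 16\right) \frac{1}{d + 7}}{5} = \frac{\left(-16 + r\right) \frac{1}{7 + d}}{5} = \frac{\frac{1}{7 + d} \left(-16 + r\right)}{5} = \frac{-16 + r}{5 \left(7 + d\right)}$)
$\frac{k{\left(26,24 \right)}}{\left(-1\right) \left(-8\right) \left(-1\right)} = \frac{\frac{1}{5} \frac{1}{7 + 26} \left(-16 + 24\right)}{\left(-1\right) \left(-8\right) \left(-1\right)} = \frac{\frac{1}{5} \cdot \frac{1}{33} \cdot 8}{8 \left(-1\right)} = \frac{\frac{1}{5} \cdot \frac{1}{33} \cdot 8}{-8} = \frac{8}{165} \left(- \frac{1}{8}\right) = - \frac{1}{165}$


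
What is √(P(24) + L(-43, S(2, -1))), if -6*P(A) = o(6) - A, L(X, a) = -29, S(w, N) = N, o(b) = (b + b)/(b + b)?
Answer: I*√906/6 ≈ 5.0166*I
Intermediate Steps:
o(b) = 1 (o(b) = (2*b)/((2*b)) = (2*b)*(1/(2*b)) = 1)
P(A) = -⅙ + A/6 (P(A) = -(1 - A)/6 = -⅙ + A/6)
√(P(24) + L(-43, S(2, -1))) = √((-⅙ + (⅙)*24) - 29) = √((-⅙ + 4) - 29) = √(23/6 - 29) = √(-151/6) = I*√906/6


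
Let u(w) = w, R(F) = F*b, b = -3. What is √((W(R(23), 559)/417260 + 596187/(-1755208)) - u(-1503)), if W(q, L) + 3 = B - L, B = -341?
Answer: √12593629413017133733212870/91547261260 ≈ 38.764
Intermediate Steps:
R(F) = -3*F (R(F) = F*(-3) = -3*F)
W(q, L) = -344 - L (W(q, L) = -3 + (-341 - L) = -344 - L)
√((W(R(23), 559)/417260 + 596187/(-1755208)) - u(-1503)) = √(((-344 - 1*559)/417260 + 596187/(-1755208)) - 1*(-1503)) = √(((-344 - 559)*(1/417260) + 596187*(-1/1755208)) + 1503) = √((-903*1/417260 - 596187/1755208) + 1503) = √((-903/417260 - 596187/1755208) + 1503) = √(-62587485111/183094522520 + 1503) = √(275128479862449/183094522520) = √12593629413017133733212870/91547261260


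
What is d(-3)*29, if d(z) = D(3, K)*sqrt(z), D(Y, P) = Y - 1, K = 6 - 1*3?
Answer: 58*I*sqrt(3) ≈ 100.46*I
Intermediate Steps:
K = 3 (K = 6 - 3 = 3)
D(Y, P) = -1 + Y
d(z) = 2*sqrt(z) (d(z) = (-1 + 3)*sqrt(z) = 2*sqrt(z))
d(-3)*29 = (2*sqrt(-3))*29 = (2*(I*sqrt(3)))*29 = (2*I*sqrt(3))*29 = 58*I*sqrt(3)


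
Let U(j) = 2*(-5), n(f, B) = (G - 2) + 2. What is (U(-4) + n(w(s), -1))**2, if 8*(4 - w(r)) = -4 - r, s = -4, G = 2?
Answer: 64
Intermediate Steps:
w(r) = 9/2 + r/8 (w(r) = 4 - (-4 - r)/8 = 4 + (1/2 + r/8) = 9/2 + r/8)
n(f, B) = 2 (n(f, B) = (2 - 2) + 2 = 0 + 2 = 2)
U(j) = -10
(U(-4) + n(w(s), -1))**2 = (-10 + 2)**2 = (-8)**2 = 64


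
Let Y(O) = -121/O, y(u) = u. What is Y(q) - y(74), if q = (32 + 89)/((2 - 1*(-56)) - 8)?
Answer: -124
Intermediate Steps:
q = 121/50 (q = 121/((2 + 56) - 8) = 121/(58 - 8) = 121/50 ≈ 2.4200)
Y(q) - y(74) = -121/121/50 - 1*74 = -121*50/121 - 74 = -50 - 74 = -124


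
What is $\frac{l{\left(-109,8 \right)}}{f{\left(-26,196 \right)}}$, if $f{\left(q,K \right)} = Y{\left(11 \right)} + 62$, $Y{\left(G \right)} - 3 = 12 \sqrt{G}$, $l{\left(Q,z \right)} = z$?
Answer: $\frac{520}{2641} - \frac{96 \sqrt{11}}{2641} \approx 0.076336$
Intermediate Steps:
$Y{\left(G \right)} = 3 + 12 \sqrt{G}$
$f{\left(q,K \right)} = 65 + 12 \sqrt{11}$ ($f{\left(q,K \right)} = \left(3 + 12 \sqrt{11}\right) + 62 = 65 + 12 \sqrt{11}$)
$\frac{l{\left(-109,8 \right)}}{f{\left(-26,196 \right)}} = \frac{8}{65 + 12 \sqrt{11}}$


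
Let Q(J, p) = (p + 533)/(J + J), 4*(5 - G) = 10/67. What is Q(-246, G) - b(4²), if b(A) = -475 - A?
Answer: 10766187/21976 ≈ 489.91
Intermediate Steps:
G = 665/134 (G = 5 - 5/(2*67) = 5 - ¼*10/67 = 5 - 5/134 = 665/134 ≈ 4.9627)
Q(J, p) = (533 + p)/(2*J) (Q(J, p) = (533 + p)/((2*J)) = (533 + p)*(1/(2*J)) = (533 + p)/(2*J))
Q(-246, G) - b(4²) = (½)*(533 + 665/134)/(-246) - (-475 - 1*4²) = (½)*(-1/246)*(72087/134) - (-475 - 1*16) = -24029/21976 - (-475 - 16) = -24029/21976 - 1*(-491) = -24029/21976 + 491 = 10766187/21976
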